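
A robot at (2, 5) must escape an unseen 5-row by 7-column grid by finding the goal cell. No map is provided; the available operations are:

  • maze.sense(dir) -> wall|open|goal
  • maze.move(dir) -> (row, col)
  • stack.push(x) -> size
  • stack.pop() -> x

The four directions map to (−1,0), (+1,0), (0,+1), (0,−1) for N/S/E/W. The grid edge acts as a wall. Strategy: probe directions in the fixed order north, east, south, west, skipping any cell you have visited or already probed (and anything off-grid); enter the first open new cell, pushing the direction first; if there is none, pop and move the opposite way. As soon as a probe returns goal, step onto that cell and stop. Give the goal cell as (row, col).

>> sense(dir→north)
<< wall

>> sense(dir→east)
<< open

>> push(x→east)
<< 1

>> move(dir→east)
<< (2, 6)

>> sense(dir→north)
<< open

>> push(x→north)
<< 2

>> move(dir→north)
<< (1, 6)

>> sense(dir→north)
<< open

>> push(x→north)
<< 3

>> move(dir→north)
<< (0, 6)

>> sense(dir→west)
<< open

>> push(x→west)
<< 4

>> move(dir→west)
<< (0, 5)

>> sense(dir→west)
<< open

>> push(x→west)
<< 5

>> move(dir→west)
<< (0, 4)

>> sense(dir→south)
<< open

>> push(x→south)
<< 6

>> move(dir→south)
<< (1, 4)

>> sense(dir→south)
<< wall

>> sense(dir→west)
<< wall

>> pop()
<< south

>> move(dir→north)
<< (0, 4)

>> sense(dir→west)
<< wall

>> pop()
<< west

>> move(dir→east)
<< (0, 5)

>> pop()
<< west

>> move(dir→east)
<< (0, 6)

>> pop()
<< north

>> move(dir→south)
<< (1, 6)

>> pop()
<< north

>> move(dir→south)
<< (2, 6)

>> sense(dir→south)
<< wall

>> pop()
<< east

>> move(dir→west)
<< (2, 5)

>> sense(dir→south)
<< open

>> push(x→south)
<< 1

>> move(dir→south)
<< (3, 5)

>> sense(dir→south)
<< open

>> push(x→south)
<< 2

>> move(dir→south)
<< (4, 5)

>> sense(dir→east)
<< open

>> push(x→east)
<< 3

>> move(dir→east)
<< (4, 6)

>> pop()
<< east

>> move(dir→west)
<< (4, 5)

>> sense(dir→west)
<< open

>> push(x→west)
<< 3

>> move(dir→west)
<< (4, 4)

>> sense(dir→north)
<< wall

>> sense(dir→west)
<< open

>> push(x→west)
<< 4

>> move(dir→west)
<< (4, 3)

>> sense(dir→north)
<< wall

>> sense(dir→west)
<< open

>> push(x→west)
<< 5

>> move(dir→west)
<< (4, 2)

>> sense(dir→north)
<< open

>> push(x→north)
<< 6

>> move(dir→north)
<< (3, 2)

>> sense(dir→north)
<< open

>> push(x→north)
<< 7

>> move(dir→north)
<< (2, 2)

>> sense(dir→north)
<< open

>> push(x→north)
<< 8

>> move(dir→north)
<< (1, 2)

>> sense(dir→north)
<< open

>> push(x→north)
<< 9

>> move(dir→north)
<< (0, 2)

>> sense(dir→west)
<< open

>> push(x→west)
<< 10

>> move(dir→west)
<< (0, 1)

>> sense(dir→south)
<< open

>> push(x→south)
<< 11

>> move(dir→south)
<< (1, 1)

>> sense(dir→south)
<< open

>> push(x→south)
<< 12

>> move(dir→south)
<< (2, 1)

>> sense(dir→south)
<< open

>> push(x→south)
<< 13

>> move(dir→south)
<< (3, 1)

>> sense(dir→south)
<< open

>> push(x→south)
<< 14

>> move(dir→south)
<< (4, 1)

>> sense(dir→west)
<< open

>> push(x→west)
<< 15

>> move(dir→west)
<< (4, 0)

>> sense(dir→north)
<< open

>> push(x→north)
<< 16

>> move(dir→north)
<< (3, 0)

>> sense(dir→north)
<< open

>> push(x→north)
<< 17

>> move(dir→north)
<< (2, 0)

>> sense(dir→north)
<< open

>> push(x→north)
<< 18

>> move(dir→north)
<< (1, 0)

>> sense(dir→north)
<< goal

>> move(dir→north)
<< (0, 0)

Answer: (0, 0)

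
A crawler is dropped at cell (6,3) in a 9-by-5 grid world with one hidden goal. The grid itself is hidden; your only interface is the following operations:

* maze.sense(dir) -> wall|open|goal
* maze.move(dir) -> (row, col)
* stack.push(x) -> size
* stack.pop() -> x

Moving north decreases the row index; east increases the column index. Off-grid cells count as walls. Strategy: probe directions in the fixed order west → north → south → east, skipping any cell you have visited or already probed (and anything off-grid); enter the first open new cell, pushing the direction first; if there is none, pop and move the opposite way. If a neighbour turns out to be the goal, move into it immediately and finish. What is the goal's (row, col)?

-> sense(west)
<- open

-> push(west)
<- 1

-> move(west)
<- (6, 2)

-> sense(west)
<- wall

-> sense(north)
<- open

-> push(north)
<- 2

-> move(north)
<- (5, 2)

-> sense(west)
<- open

-> push(west)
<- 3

-> move(west)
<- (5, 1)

-> sense(west)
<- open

-> push(west)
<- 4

-> move(west)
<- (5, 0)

-> sense(north)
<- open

-> push(north)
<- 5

-> move(north)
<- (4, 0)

-> sense(north)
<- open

-> push(north)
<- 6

-> move(north)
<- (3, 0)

-> sense(north)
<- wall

-> sense(east)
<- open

-> push(east)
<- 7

-> move(east)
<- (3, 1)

-> sense(north)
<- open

-> push(north)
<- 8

-> move(north)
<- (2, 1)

-> sense(north)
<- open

-> push(north)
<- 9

-> move(north)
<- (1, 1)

-> sense(west)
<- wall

-> sense(north)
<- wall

-> sense(east)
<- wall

-> pop()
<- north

-> move(south)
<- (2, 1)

-> sense(east)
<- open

-> push(east)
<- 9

-> move(east)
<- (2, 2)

-> sense(south)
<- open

-> push(south)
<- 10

-> move(south)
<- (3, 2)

-> sense(south)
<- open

-> push(south)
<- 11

-> move(south)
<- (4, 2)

-> sense(west)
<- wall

-> sense(east)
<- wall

-> pop()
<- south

-> move(north)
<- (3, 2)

-> sense(east)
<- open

-> push(east)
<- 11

-> move(east)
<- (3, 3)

-> sense(north)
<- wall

-> sense(east)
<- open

-> push(east)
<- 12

-> move(east)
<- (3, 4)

-> sense(north)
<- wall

-> sense(south)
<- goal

-> move(south)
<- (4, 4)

Answer: (4, 4)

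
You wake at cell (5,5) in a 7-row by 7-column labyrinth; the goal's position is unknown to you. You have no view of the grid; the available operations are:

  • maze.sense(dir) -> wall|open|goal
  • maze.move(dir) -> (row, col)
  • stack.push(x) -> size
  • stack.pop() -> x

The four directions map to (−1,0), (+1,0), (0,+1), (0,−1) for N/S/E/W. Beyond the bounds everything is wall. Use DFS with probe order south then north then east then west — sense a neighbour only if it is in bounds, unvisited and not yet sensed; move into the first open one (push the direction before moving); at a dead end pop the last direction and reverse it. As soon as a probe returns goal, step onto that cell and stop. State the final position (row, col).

Act: sense[dir: south]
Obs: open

Act: push[x: south]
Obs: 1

Act: move[dir: south]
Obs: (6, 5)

Act: sense[dir: east]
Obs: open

Act: push[x: east]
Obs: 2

Act: move[dir: east]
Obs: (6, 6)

Act: sense[dir: north]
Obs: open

Act: push[x: north]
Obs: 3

Act: move[dir: north]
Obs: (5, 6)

Act: sense[dir: north]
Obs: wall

Act: pop[]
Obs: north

Act: move[dir: south]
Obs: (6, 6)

Act: pop[]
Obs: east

Act: move[dir: west]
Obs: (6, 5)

Act: sense[dir: west]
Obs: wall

Act: pop[]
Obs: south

Act: move[dir: north]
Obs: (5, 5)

Act: sense[dir: north]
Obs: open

Act: push[x: north]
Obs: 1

Act: move[dir: north]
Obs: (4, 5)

Act: sense[dir: north]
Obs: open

Act: push[x: north]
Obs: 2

Act: move[dir: north]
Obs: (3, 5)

Act: sense[dir: north]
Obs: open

Act: push[x: north]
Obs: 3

Act: move[dir: north]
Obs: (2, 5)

Act: sense[dir: north]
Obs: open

Act: push[x: north]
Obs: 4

Act: move[dir: north]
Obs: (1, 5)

Act: sense[dir: north]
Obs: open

Act: push[x: north]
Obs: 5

Act: move[dir: north]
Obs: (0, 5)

Act: sense[dir: east]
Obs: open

Act: push[x: east]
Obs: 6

Act: move[dir: east]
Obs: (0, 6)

Act: sense[dir: south]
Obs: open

Act: push[x: south]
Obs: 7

Act: move[dir: south]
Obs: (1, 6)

Act: sense[dir: south]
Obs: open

Act: push[x: south]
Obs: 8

Act: move[dir: south]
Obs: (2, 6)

Act: sense[dir: south]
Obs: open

Act: push[x: south]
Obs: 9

Act: move[dir: south]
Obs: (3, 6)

Act: pop[]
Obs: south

Act: move[dir: north]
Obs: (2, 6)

Act: pop[]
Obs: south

Act: move[dir: north]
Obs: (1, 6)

Act: pop[]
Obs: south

Act: move[dir: north]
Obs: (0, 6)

Act: pop[]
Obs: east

Act: move[dir: west]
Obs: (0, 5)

Act: sense[dir: west]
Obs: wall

Act: pop[]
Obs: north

Act: move[dir: south]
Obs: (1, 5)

Act: sense[dir: west]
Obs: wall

Act: pop[]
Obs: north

Act: move[dir: south]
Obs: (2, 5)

Act: sense[dir: west]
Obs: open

Act: push[x: west]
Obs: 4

Act: move[dir: west]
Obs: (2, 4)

Act: sense[dir: south]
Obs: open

Act: push[x: south]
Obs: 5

Act: move[dir: south]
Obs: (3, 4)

Act: sense[dir: south]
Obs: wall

Act: sense[dir: west]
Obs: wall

Act: pop[]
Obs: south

Act: move[dir: north]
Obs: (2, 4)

Act: sense[dir: west]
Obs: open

Act: push[x: west]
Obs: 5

Act: move[dir: west]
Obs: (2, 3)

Act: sense[dir: north]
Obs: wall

Act: sense[dir: west]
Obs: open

Act: push[x: west]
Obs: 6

Act: move[dir: west]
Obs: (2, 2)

Act: sense[dir: south]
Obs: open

Act: push[x: south]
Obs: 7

Act: move[dir: south]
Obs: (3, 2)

Act: sense[dir: south]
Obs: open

Act: push[x: south]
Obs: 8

Act: move[dir: south]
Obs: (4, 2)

Act: sense[dir: south]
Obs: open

Act: push[x: south]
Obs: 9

Act: move[dir: south]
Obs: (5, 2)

Act: sense[dir: south]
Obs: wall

Act: sense[dir: east]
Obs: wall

Act: sense[dir: west]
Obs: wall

Act: pop[]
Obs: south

Act: move[dir: north]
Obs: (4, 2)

Act: sense[dir: east]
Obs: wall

Act: sense[dir: west]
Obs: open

Act: push[x: west]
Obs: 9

Act: move[dir: west]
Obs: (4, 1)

Act: sense[dir: north]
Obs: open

Act: push[x: north]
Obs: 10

Act: move[dir: north]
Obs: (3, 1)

Act: sense[dir: north]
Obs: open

Act: push[x: north]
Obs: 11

Act: move[dir: north]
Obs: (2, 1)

Act: sense[dir: north]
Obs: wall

Act: sense[dir: west]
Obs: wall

Act: pop[]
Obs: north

Act: move[dir: south]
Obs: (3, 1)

Act: sense[dir: west]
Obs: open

Act: push[x: west]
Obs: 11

Act: move[dir: west]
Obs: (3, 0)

Act: sense[dir: south]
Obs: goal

Act: move[dir: south]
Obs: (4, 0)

Answer: (4, 0)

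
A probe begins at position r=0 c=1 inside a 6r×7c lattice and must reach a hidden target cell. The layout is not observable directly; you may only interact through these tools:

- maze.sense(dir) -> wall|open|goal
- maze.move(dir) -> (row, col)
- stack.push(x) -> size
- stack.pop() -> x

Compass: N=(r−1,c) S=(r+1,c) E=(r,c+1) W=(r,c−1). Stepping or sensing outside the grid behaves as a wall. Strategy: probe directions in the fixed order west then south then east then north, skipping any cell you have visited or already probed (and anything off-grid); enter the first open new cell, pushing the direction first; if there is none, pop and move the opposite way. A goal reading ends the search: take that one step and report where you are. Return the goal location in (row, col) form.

[in] sense dir='west'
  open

[in] push x='west'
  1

[in] move dir='west'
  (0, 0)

[in] sense dir='south'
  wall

[in] pop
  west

[in] move dir='east'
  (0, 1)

[in] sense dir='south'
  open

[in] push x='south'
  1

[in] move dir='south'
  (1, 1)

[in] sense dir='south'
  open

[in] push x='south'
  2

[in] move dir='south'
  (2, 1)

[in] sense dir='west'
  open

[in] push x='west'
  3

[in] move dir='west'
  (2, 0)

[in] sense dir='south'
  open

[in] push x='south'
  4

[in] move dir='south'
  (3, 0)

[in] sense dir='south'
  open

[in] push x='south'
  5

[in] move dir='south'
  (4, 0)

[in] sense dir='south'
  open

[in] push x='south'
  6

[in] move dir='south'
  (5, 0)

[in] sense dir='east'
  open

[in] push x='east'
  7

[in] move dir='east'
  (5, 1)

[in] sense dir='east'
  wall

[in] sense dir='north'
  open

[in] push x='north'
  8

[in] move dir='north'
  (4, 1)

[in] sense dir='east'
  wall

[in] sense dir='north'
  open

[in] push x='north'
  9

[in] move dir='north'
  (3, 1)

[in] sense dir='east'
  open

[in] push x='east'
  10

[in] move dir='east'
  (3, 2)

[in] sense dir='east'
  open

[in] push x='east'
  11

[in] move dir='east'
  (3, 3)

[in] sense dir='south'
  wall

[in] sense dir='east'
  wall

[in] sense dir='north'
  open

[in] push x='north'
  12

[in] move dir='north'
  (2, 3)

[in] sense dir='west'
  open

[in] push x='west'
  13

[in] move dir='west'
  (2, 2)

[in] sense dir='north'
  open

[in] push x='north'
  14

[in] move dir='north'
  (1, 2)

[in] sense dir='east'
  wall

[in] sense dir='north'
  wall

[in] pop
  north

[in] move dir='south'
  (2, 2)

[in] pop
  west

[in] move dir='east'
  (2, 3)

[in] sense dir='east'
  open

[in] push x='east'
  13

[in] move dir='east'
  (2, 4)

[in] sense dir='east'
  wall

[in] sense dir='north'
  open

[in] push x='north'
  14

[in] move dir='north'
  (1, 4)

[in] sense dir='east'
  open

[in] push x='east'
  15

[in] move dir='east'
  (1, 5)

[in] sense dir='east'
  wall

[in] sense dir='north'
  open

[in] push x='north'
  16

[in] move dir='north'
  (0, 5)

[in] sense dir='west'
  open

[in] push x='west'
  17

[in] move dir='west'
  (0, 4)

[in] sense dir='west'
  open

[in] push x='west'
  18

[in] move dir='west'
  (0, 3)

[in] pop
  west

[in] move dir='east'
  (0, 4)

[in] pop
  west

[in] move dir='east'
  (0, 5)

[in] sense dir='east'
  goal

[in] move dir='east'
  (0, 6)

Answer: (0, 6)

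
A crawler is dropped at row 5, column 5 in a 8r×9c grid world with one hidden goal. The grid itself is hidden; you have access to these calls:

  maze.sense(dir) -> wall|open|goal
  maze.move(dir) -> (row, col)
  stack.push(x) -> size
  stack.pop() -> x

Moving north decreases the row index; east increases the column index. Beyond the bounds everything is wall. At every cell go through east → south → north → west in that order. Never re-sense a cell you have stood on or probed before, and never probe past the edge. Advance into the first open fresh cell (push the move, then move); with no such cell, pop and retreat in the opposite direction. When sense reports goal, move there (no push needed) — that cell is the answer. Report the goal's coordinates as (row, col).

Step: sense[dir=east]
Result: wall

Step: sense[dir=south]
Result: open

Step: push[x=south]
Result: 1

Step: move[dir=south]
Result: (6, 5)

Step: sense[dir=east]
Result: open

Step: push[x=east]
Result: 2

Step: move[dir=east]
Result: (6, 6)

Step: sense[dir=east]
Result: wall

Step: sense[dir=south]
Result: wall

Step: pop[]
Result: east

Step: move[dir=west]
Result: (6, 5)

Step: sense[dir=south]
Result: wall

Step: sense[dir=west]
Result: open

Step: push[x=west]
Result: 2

Step: move[dir=west]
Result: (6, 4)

Step: sense[dir=south]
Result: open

Step: push[x=south]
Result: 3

Step: move[dir=south]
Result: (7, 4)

Step: sense[dir=west]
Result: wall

Step: pop[]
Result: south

Step: move[dir=north]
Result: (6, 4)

Step: sense[dir=north]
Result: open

Step: push[x=north]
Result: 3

Step: move[dir=north]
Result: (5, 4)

Step: sense[dir=north]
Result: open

Step: push[x=north]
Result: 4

Step: move[dir=north]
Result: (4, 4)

Step: sense[dir=east]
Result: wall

Step: sense[dir=north]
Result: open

Step: push[x=north]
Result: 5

Step: move[dir=north]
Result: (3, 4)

Step: sense[dir=east]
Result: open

Step: push[x=east]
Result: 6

Step: move[dir=east]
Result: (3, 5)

Step: sense[dir=east]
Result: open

Step: push[x=east]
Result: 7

Step: move[dir=east]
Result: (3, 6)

Step: sense[dir=east]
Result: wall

Step: sense[dir=south]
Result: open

Step: push[x=south]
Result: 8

Step: move[dir=south]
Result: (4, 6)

Step: sense[dir=east]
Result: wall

Step: pop[]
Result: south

Step: move[dir=north]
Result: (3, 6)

Step: sense[dir=north]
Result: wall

Step: pop[]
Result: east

Step: move[dir=west]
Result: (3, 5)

Step: sense[dir=north]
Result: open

Step: push[x=north]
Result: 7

Step: move[dir=north]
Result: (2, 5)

Step: sense[dir=north]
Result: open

Step: push[x=north]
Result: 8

Step: move[dir=north]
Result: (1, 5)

Step: sense[dir=east]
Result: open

Step: push[x=east]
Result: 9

Step: move[dir=east]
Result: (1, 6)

Step: sense[dir=east]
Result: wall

Step: sense[dir=north]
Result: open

Step: push[x=north]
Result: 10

Step: move[dir=north]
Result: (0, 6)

Step: sense[dir=east]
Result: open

Step: push[x=east]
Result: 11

Step: move[dir=east]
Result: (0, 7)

Step: sense[dir=east]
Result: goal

Step: move[dir=east]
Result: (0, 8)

Answer: (0, 8)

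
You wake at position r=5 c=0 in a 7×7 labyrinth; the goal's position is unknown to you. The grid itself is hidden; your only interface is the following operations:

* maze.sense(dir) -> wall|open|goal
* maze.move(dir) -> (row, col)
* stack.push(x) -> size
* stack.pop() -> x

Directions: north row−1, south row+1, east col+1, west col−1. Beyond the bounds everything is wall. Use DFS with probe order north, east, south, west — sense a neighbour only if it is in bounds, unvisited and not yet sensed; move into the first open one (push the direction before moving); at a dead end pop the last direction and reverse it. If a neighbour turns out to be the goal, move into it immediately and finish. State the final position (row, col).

% sense dir=north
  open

% push x=north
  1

% move dir=north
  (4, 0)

% sense dir=north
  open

% push x=north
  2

% move dir=north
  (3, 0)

% sense dir=north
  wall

% sense dir=east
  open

% push x=east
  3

% move dir=east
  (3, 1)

% sense dir=north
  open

% push x=north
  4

% move dir=north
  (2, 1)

% sense dir=north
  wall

% sense dir=east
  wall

% pop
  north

% move dir=south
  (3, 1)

% sense dir=east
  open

% push x=east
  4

% move dir=east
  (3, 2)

% sense dir=east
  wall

% sense dir=south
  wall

% pop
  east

% move dir=west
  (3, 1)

% sense dir=south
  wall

% pop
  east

% move dir=west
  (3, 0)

% pop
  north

% move dir=south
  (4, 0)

% pop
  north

% move dir=south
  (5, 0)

% sense dir=east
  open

% push x=east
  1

% move dir=east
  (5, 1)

% sense dir=east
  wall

% sense dir=south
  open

% push x=south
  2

% move dir=south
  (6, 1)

% sense dir=east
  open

% push x=east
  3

% move dir=east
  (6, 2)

% sense dir=east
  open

% push x=east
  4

% move dir=east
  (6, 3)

% sense dir=north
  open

% push x=north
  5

% move dir=north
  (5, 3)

% sense dir=north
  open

% push x=north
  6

% move dir=north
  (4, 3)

% sense dir=east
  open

% push x=east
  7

% move dir=east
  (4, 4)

% sense dir=north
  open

% push x=north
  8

% move dir=north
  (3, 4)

% sense dir=north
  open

% push x=north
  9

% move dir=north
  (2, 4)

% sense dir=north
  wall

% sense dir=east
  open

% push x=east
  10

% move dir=east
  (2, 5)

% sense dir=north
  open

% push x=north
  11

% move dir=north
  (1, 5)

% sense dir=north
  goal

% move dir=north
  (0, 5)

Answer: (0, 5)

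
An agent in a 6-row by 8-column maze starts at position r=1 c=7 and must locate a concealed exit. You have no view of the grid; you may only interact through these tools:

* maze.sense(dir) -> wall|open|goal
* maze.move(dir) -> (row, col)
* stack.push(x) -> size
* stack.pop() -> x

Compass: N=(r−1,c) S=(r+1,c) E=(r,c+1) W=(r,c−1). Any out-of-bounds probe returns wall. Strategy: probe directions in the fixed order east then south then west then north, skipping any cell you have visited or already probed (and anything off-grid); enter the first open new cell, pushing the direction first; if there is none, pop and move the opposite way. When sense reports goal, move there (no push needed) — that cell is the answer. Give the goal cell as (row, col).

>> sense(dir='south')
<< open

>> push(x='south')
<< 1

>> move(dir='south')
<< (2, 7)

>> sense(dir='south')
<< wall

>> sense(dir='west')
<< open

>> push(x='west')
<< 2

>> move(dir='west')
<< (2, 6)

>> sense(dir='south')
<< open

>> push(x='south')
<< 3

>> move(dir='south')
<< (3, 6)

>> sense(dir='south')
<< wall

>> sense(dir='west')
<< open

>> push(x='west')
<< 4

>> move(dir='west')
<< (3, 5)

>> sense(dir='south')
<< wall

>> sense(dir='west')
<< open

>> push(x='west')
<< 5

>> move(dir='west')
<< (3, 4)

>> sense(dir='south')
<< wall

>> sense(dir='west')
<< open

>> push(x='west')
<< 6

>> move(dir='west')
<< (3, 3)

>> sense(dir='south')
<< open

>> push(x='south')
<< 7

>> move(dir='south')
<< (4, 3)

>> sense(dir='south')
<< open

>> push(x='south')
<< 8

>> move(dir='south')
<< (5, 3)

>> sense(dir='east')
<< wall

>> sense(dir='west')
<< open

>> push(x='west')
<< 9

>> move(dir='west')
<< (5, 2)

>> sense(dir='west')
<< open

>> push(x='west')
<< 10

>> move(dir='west')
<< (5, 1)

>> sense(dir='west')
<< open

>> push(x='west')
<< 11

>> move(dir='west')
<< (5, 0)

>> sense(dir='north')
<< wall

>> pop()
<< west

>> move(dir='east')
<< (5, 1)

>> sense(dir='north')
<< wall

>> pop()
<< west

>> move(dir='east')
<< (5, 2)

>> sense(dir='north')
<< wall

>> pop()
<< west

>> move(dir='east')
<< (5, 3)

>> pop()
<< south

>> move(dir='north')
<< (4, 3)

>> pop()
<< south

>> move(dir='north')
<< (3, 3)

>> sense(dir='west')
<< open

>> push(x='west')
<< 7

>> move(dir='west')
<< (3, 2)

>> sense(dir='west')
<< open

>> push(x='west')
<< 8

>> move(dir='west')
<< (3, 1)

>> sense(dir='west')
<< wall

>> sense(dir='north')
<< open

>> push(x='north')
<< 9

>> move(dir='north')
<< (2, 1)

>> sense(dir='east')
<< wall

>> sense(dir='west')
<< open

>> push(x='west')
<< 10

>> move(dir='west')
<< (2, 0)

>> sense(dir='north')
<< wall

>> pop()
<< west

>> move(dir='east')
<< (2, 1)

>> sense(dir='north')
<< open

>> push(x='north')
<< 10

>> move(dir='north')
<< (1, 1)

>> sense(dir='east')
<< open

>> push(x='east')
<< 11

>> move(dir='east')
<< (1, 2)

>> sense(dir='east')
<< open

>> push(x='east')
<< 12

>> move(dir='east')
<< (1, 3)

>> sense(dir='east')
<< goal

>> move(dir='east')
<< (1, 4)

Answer: (1, 4)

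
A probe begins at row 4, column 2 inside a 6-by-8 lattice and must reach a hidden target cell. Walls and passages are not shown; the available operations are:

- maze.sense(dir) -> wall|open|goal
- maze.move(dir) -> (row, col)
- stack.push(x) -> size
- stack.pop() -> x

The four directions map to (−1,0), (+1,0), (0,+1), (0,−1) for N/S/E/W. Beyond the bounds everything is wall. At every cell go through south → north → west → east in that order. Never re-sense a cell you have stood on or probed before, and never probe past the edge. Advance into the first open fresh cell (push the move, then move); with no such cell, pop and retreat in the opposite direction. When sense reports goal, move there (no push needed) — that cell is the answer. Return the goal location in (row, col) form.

% maze.sense dir='south'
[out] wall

% maze.sense dir='north'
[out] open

% stack.push x='north'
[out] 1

% maze.move dir='north'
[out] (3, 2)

% maze.sense dir='north'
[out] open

% stack.push x='north'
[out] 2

% maze.move dir='north'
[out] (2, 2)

% maze.sense dir='north'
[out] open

% stack.push x='north'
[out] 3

% maze.move dir='north'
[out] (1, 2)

% maze.sense dir='north'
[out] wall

% maze.sense dir='west'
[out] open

% stack.push x='west'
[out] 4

% maze.move dir='west'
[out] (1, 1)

% maze.sense dir='south'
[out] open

% stack.push x='south'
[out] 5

% maze.move dir='south'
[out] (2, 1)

% maze.sense dir='south'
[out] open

% stack.push x='south'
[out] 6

% maze.move dir='south'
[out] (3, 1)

% maze.sense dir='south'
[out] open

% stack.push x='south'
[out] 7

% maze.move dir='south'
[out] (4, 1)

% maze.sense dir='south'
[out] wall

% maze.sense dir='west'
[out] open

% stack.push x='west'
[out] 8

% maze.move dir='west'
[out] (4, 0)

% maze.sense dir='south'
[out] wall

% maze.sense dir='north'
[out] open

% stack.push x='north'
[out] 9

% maze.move dir='north'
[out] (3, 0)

% maze.sense dir='north'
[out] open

% stack.push x='north'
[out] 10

% maze.move dir='north'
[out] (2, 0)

% maze.sense dir='north'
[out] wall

% stack.pop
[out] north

% maze.move dir='south'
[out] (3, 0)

% stack.pop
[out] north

% maze.move dir='south'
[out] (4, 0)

% stack.pop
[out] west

% maze.move dir='east'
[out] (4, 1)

% stack.pop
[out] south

% maze.move dir='north'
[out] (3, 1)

% stack.pop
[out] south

% maze.move dir='north'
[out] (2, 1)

% stack.pop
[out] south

% maze.move dir='north'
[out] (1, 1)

% maze.sense dir='north'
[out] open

% stack.push x='north'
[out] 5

% maze.move dir='north'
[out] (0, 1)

% maze.sense dir='west'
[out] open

% stack.push x='west'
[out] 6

% maze.move dir='west'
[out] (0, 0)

% stack.pop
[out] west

% maze.move dir='east'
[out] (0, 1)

% stack.pop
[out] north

% maze.move dir='south'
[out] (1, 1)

% stack.pop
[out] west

% maze.move dir='east'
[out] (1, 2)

% maze.sense dir='east'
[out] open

% stack.push x='east'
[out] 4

% maze.move dir='east'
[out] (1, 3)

% maze.sense dir='south'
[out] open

% stack.push x='south'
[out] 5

% maze.move dir='south'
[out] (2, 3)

% maze.sense dir='south'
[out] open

% stack.push x='south'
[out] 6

% maze.move dir='south'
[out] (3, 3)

% maze.sense dir='south'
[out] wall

% maze.sense dir='east'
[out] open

% stack.push x='east'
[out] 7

% maze.move dir='east'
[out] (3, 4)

% maze.sense dir='south'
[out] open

% stack.push x='south'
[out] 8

% maze.move dir='south'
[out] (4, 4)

% maze.sense dir='south'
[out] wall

% maze.sense dir='east'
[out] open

% stack.push x='east'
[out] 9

% maze.move dir='east'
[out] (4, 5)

% maze.sense dir='south'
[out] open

% stack.push x='south'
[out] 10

% maze.move dir='south'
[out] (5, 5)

% maze.sense dir='east'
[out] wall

% stack.pop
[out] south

% maze.move dir='north'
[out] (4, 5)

% maze.sense dir='north'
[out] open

% stack.push x='north'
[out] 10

% maze.move dir='north'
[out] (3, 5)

% maze.sense dir='north'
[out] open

% stack.push x='north'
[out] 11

% maze.move dir='north'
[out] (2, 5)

% maze.sense dir='north'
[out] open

% stack.push x='north'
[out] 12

% maze.move dir='north'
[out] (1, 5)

% maze.sense dir='north'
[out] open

% stack.push x='north'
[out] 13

% maze.move dir='north'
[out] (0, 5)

% maze.sense dir='west'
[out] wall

% maze.sense dir='east'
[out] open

% stack.push x='east'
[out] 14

% maze.move dir='east'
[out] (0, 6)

% maze.sense dir='south'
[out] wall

% maze.sense dir='east'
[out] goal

% maze.move dir='east'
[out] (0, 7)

Answer: (0, 7)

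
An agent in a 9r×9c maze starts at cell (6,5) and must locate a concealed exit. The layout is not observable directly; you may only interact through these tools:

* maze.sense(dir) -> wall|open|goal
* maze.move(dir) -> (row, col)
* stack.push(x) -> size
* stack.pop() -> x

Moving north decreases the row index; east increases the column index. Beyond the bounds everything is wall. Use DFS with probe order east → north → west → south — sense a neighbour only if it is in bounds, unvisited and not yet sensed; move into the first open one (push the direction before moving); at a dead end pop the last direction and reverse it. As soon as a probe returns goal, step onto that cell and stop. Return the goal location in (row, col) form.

Step: maze.sense[east]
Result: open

Step: stack.push[east]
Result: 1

Step: maze.move[east]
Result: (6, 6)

Step: maze.sense[east]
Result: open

Step: stack.push[east]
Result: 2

Step: maze.move[east]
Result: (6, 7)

Step: maze.sense[east]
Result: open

Step: stack.push[east]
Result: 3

Step: maze.move[east]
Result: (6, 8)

Step: maze.sense[north]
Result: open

Step: stack.push[north]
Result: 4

Step: maze.move[north]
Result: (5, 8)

Step: maze.sense[north]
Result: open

Step: stack.push[north]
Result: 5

Step: maze.move[north]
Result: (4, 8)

Step: maze.sense[north]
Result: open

Step: stack.push[north]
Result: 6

Step: maze.move[north]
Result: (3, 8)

Step: maze.sense[north]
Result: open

Step: stack.push[north]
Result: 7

Step: maze.move[north]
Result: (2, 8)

Step: maze.sense[north]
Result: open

Step: stack.push[north]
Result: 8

Step: maze.move[north]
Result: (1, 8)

Step: maze.sense[north]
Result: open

Step: stack.push[north]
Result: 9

Step: maze.move[north]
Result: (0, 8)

Step: maze.sense[west]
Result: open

Step: stack.push[west]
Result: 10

Step: maze.move[west]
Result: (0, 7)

Step: maze.sense[west]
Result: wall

Step: maze.sense[south]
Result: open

Step: stack.push[south]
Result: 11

Step: maze.move[south]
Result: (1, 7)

Step: maze.sense[west]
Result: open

Step: stack.push[west]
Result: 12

Step: maze.move[west]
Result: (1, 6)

Step: maze.sense[west]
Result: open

Step: stack.push[west]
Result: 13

Step: maze.move[west]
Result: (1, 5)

Step: maze.sense[north]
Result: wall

Step: maze.sense[west]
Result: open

Step: stack.push[west]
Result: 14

Step: maze.move[west]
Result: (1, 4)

Step: maze.sense[north]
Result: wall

Step: maze.sense[west]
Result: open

Step: stack.push[west]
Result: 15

Step: maze.move[west]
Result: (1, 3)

Step: maze.sense[north]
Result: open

Step: stack.push[north]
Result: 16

Step: maze.move[north]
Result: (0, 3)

Step: maze.sense[west]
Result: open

Step: stack.push[west]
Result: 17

Step: maze.move[west]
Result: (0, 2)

Step: maze.sense[west]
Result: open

Step: stack.push[west]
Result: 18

Step: maze.move[west]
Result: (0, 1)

Step: maze.sense[west]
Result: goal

Step: maze.move[west]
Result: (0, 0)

Answer: (0, 0)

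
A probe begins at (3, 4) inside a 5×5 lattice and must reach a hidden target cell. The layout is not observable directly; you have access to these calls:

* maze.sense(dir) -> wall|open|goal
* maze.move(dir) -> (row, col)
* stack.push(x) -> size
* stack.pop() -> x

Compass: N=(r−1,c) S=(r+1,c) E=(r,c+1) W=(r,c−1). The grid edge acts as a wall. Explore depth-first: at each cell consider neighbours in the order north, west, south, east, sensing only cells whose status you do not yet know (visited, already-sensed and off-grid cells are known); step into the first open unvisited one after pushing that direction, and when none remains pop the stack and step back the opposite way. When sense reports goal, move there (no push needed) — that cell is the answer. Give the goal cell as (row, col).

Action: maze.sense[dir→north]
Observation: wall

Action: maze.sense[dir→west]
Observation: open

Action: stack.push[x→west]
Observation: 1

Action: maze.move[dir→west]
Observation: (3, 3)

Action: maze.sense[dir→north]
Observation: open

Action: stack.push[x→north]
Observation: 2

Action: maze.move[dir→north]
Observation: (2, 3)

Action: maze.sense[dir→north]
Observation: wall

Action: maze.sense[dir→west]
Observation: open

Action: stack.push[x→west]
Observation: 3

Action: maze.move[dir→west]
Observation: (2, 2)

Action: maze.sense[dir→north]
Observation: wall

Action: maze.sense[dir→west]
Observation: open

Action: stack.push[x→west]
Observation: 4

Action: maze.move[dir→west]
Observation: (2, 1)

Action: maze.sense[dir→north]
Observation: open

Action: stack.push[x→north]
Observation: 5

Action: maze.move[dir→north]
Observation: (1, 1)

Action: maze.sense[dir→north]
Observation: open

Action: stack.push[x→north]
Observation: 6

Action: maze.move[dir→north]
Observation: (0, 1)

Action: maze.sense[dir→west]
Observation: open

Action: stack.push[x→west]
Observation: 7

Action: maze.move[dir→west]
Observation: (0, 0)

Action: maze.sense[dir→south]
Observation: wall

Action: stack.pop[]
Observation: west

Action: maze.move[dir→east]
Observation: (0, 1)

Action: maze.sense[dir→east]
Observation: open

Action: stack.push[x→east]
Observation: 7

Action: maze.move[dir→east]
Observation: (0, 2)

Action: maze.sense[dir→east]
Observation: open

Action: stack.push[x→east]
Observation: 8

Action: maze.move[dir→east]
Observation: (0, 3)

Action: maze.sense[dir→east]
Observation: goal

Action: maze.move[dir→east]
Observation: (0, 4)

Answer: (0, 4)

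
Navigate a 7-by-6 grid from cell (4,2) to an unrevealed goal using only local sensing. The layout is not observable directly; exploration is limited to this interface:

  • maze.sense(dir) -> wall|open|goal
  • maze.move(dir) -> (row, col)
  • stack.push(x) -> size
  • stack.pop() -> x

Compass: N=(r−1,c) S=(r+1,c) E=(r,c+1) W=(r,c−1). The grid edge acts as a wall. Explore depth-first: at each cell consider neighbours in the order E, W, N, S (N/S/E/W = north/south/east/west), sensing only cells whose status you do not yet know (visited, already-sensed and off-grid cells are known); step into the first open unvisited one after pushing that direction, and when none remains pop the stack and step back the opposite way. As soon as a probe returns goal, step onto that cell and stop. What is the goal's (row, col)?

Invoking maze.sense using dir=east, — result: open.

I use stack.push using x=east, and observe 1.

I try maze.move using dir=east, → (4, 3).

I run maze.sense using dir=east, → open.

Now I run stack.push using x=east, — result: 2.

I run maze.move using dir=east, yielding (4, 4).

I use maze.sense using dir=east, giving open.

Now I run stack.push using x=east, and observe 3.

Now I run maze.move using dir=east, → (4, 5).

Now I run maze.sense using dir=north, : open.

Using stack.push using x=north, → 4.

Invoking maze.move using dir=north, and observe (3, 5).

I try maze.sense using dir=west, yielding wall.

Invoking maze.sense using dir=north, giving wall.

I use stack.pop(), → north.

I try maze.move using dir=south, and get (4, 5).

I call maze.sense using dir=south, and get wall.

Now I run stack.pop, giving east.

I use maze.move using dir=west, giving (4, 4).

Next I call maze.sense using dir=south, → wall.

Using stack.pop, and see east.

Now I run maze.move using dir=west, — result: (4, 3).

Then maze.sense using dir=north, — result: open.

I use stack.push using x=north, and get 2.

I invoke maze.move using dir=north, and observe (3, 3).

Next I call maze.sense using dir=west, and get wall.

Now I run maze.sense using dir=north, and see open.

Calling stack.push using x=north, — result: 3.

I try maze.move using dir=north, : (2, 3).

I try maze.sense using dir=east, : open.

I use stack.push using x=east, yielding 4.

Using maze.move using dir=east, yielding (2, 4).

Now I run maze.sense using dir=north, and get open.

Calling stack.push using x=north, and observe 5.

I invoke maze.move using dir=north, and see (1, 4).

I try maze.sense using dir=east, and get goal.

I use maze.move using dir=east, : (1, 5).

Answer: (1, 5)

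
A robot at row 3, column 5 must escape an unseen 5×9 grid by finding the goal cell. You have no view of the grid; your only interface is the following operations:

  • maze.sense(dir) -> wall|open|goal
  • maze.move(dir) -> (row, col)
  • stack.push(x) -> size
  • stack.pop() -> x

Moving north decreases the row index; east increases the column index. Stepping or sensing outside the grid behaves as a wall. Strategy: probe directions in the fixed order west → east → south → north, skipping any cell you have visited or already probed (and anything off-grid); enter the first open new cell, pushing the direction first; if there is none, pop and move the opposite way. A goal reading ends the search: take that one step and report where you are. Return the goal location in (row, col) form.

Using maze.sense(dir='west'), — result: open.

I try stack.push(x='west'), and observe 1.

Invoking maze.move(dir='west'), and get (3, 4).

I use maze.sense(dir='west'), and see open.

Next I call stack.push(x='west'), and observe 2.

I invoke maze.move(dir='west'), — result: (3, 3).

Next I call maze.sense(dir='west'), and observe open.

I run stack.push(x='west'), which returns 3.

I invoke maze.move(dir='west'), : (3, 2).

Using maze.sense(dir='west'), : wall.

Using maze.sense(dir='south'), — result: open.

I try stack.push(x='south'), → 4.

Using maze.move(dir='south'), which returns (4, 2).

I call maze.sense(dir='west'), → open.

I invoke stack.push(x='west'), and observe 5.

I run maze.move(dir='west'), → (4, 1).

Invoking maze.sense(dir='west'), and observe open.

Then stack.push(x='west'), and observe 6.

I run maze.move(dir='west'), giving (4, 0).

Using maze.sense(dir='north'), — result: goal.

Now I run maze.move(dir='north'), : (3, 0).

Answer: (3, 0)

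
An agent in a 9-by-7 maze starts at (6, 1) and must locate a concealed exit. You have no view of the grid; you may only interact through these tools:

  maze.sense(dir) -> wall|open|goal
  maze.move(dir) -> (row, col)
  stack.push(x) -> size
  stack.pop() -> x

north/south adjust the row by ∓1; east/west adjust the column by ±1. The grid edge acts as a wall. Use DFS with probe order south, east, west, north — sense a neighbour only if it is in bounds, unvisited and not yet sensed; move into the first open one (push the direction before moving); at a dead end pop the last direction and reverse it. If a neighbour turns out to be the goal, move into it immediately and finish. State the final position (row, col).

·→ maze.sense(dir→south)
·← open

·→ stack.push(x→south)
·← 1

·→ maze.move(dir→south)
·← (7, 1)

·→ maze.sense(dir→south)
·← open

·→ stack.push(x→south)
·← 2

·→ maze.move(dir→south)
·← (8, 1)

·→ maze.sense(dir→east)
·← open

·→ stack.push(x→east)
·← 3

·→ maze.move(dir→east)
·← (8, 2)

·→ maze.sense(dir→east)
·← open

·→ stack.push(x→east)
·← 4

·→ maze.move(dir→east)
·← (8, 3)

·→ maze.sense(dir→east)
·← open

·→ stack.push(x→east)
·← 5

·→ maze.move(dir→east)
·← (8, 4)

·→ maze.sense(dir→east)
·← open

·→ stack.push(x→east)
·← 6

·→ maze.move(dir→east)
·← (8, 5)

·→ maze.sense(dir→east)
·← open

·→ stack.push(x→east)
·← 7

·→ maze.move(dir→east)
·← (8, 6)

·→ maze.sense(dir→north)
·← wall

·→ stack.pop()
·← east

·→ maze.move(dir→west)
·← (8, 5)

·→ maze.sense(dir→north)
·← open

·→ stack.push(x→north)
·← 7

·→ maze.move(dir→north)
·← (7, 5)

·→ maze.sense(dir→west)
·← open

·→ stack.push(x→west)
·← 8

·→ maze.move(dir→west)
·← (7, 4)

·→ maze.sense(dir→west)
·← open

·→ stack.push(x→west)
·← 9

·→ maze.move(dir→west)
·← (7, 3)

·→ maze.sense(dir→west)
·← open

·→ stack.push(x→west)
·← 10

·→ maze.move(dir→west)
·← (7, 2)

·→ maze.sense(dir→north)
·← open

·→ stack.push(x→north)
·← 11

·→ maze.move(dir→north)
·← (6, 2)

·→ maze.sense(dir→east)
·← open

·→ stack.push(x→east)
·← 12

·→ maze.move(dir→east)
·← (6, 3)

·→ maze.sense(dir→east)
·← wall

·→ maze.sense(dir→north)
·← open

·→ stack.push(x→north)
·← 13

·→ maze.move(dir→north)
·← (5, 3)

·→ maze.sense(dir→east)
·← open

·→ stack.push(x→east)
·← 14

·→ maze.move(dir→east)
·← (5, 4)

·→ maze.sense(dir→east)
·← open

·→ stack.push(x→east)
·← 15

·→ maze.move(dir→east)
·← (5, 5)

·→ maze.sense(dir→south)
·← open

·→ stack.push(x→south)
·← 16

·→ maze.move(dir→south)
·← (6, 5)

·→ maze.sense(dir→east)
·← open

·→ stack.push(x→east)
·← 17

·→ maze.move(dir→east)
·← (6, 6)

·→ maze.sense(dir→north)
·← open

·→ stack.push(x→north)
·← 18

·→ maze.move(dir→north)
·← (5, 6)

·→ maze.sense(dir→north)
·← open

·→ stack.push(x→north)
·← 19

·→ maze.move(dir→north)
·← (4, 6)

·→ maze.sense(dir→west)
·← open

·→ stack.push(x→west)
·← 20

·→ maze.move(dir→west)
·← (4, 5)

·→ maze.sense(dir→west)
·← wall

·→ maze.sense(dir→north)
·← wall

·→ stack.pop()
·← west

·→ maze.move(dir→east)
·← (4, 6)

·→ maze.sense(dir→north)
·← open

·→ stack.push(x→north)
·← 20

·→ maze.move(dir→north)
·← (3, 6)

·→ maze.sense(dir→north)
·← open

·→ stack.push(x→north)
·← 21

·→ maze.move(dir→north)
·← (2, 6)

·→ maze.sense(dir→west)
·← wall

·→ maze.sense(dir→north)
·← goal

·→ maze.move(dir→north)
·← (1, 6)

Answer: (1, 6)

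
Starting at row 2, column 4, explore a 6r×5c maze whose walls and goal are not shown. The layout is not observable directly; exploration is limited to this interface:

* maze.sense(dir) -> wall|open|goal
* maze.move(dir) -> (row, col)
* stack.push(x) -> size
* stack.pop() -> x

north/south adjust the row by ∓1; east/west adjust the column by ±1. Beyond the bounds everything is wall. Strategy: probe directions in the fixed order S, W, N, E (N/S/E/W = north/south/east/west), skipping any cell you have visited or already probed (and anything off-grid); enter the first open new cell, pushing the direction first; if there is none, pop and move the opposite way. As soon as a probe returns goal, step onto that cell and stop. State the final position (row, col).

-> sense(dir: south)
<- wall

-> sense(dir: west)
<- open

-> push(x: west)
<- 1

-> move(dir: west)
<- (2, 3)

-> sense(dir: south)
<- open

-> push(x: south)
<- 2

-> move(dir: south)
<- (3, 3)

-> sense(dir: south)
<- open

-> push(x: south)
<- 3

-> move(dir: south)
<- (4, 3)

-> sense(dir: south)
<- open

-> push(x: south)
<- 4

-> move(dir: south)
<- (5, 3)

-> sense(dir: west)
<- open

-> push(x: west)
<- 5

-> move(dir: west)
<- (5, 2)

-> sense(dir: west)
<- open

-> push(x: west)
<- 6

-> move(dir: west)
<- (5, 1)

-> sense(dir: west)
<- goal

-> move(dir: west)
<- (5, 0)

Answer: (5, 0)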